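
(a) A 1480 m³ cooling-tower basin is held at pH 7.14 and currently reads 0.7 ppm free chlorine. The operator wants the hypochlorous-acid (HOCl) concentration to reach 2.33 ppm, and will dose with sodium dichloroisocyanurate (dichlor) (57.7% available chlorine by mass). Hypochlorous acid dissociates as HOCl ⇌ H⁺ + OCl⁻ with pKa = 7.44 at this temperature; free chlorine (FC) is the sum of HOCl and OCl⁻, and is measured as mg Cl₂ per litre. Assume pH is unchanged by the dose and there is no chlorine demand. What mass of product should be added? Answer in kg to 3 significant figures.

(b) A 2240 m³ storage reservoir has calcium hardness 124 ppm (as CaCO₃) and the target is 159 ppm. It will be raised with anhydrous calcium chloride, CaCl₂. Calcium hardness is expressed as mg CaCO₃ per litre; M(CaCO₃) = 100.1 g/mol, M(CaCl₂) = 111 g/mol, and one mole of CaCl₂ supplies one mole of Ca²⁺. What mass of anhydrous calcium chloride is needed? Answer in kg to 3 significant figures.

(a) 7.18 kg; (b) 86.9 kg

(a) Volume: 1480 m³ = 1,480,000 L.
(a) [OCl⁻]/[HOCl] = 10^(pH − pKa) = 10^(7.14 − 7.44) = 0.5012; fraction as HOCl = 1/(1 + 0.5012) = 0.6661.
(a) Free chlorine required for 2.33 ppm HOCl: 2.33 / 0.6661 = 3.498 ppm.
(a) FC to add: 3.498 − 0.7 = 2.798 mg/L as Cl₂.
(a) Cl₂ equivalent: 2.798 mg/L × 1,480,000 L = 4141 g.
(a) Product at 57.7% available Cl: 4141 / 0.577 = 7176 g.

(b) Volume: 2240 m³ = 2,240,000 L.
(b) Hardness to add: (159 − 124) = 35 mg/L as CaCO₃ × 2,240,000 L = 78,400 g as CaCO₃.
(b) Moles of Ca²⁺ (1 mol Ca²⁺ ≡ 1 mol CaCO₃): 78,400 / 100.1 g/mol = 783.2 mol.
(b) Mass of CaCl₂: 783.2 × 111 = 86,940 g.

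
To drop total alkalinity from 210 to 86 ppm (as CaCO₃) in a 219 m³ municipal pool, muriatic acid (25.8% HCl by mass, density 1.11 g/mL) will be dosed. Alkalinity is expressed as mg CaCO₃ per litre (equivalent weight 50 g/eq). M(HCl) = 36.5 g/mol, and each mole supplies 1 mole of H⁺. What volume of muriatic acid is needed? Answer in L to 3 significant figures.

69.2 L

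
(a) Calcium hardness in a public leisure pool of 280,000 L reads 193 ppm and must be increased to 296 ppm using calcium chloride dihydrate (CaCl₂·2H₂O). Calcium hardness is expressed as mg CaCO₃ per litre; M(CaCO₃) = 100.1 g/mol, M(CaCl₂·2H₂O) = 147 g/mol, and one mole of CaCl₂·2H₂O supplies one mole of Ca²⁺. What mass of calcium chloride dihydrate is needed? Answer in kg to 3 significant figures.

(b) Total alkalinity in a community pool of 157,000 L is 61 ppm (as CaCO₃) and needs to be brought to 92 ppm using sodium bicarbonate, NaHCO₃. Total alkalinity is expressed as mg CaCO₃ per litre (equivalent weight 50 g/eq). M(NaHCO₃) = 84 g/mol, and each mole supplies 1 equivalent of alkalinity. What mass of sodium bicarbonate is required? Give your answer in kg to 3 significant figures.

(a) 42.4 kg; (b) 8.18 kg

(a) Hardness to add: (296 − 193) = 103 mg/L as CaCO₃ × 280,000 L = 28,840 g as CaCO₃.
(a) Moles of Ca²⁺ (1 mol Ca²⁺ ≡ 1 mol CaCO₃): 28,840 / 100.1 g/mol = 288.1 mol.
(a) Mass of CaCl₂·2H₂O: 288.1 × 147 = 42,350 g.

(b) Alkalinity to add: (92 − 61) = 31 mg/L as CaCO₃ × 157,000 L = 4867 g as CaCO₃.
(b) Equivalents: 4867 g ÷ 50 g/eq = 97.34 eq.
(b) NaHCO₃ supplies 1 eq per mole → 97.34 mol.
(b) Mass: 97.34 mol × 84 g/mol = 8177 g.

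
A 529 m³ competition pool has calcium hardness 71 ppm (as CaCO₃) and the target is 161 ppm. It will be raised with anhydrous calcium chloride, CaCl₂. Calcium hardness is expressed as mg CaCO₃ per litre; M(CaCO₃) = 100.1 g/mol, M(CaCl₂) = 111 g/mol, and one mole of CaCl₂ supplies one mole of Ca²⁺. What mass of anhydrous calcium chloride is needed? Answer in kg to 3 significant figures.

Volume: 529 m³ = 529,000 L.
Hardness to add: (161 − 71) = 90 mg/L as CaCO₃ × 529,000 L = 47,610 g as CaCO₃.
Moles of Ca²⁺ (1 mol Ca²⁺ ≡ 1 mol CaCO₃): 47,610 / 100.1 g/mol = 475.6 mol.
Mass of CaCl₂: 475.6 × 111 = 52,790 g.

52.8 kg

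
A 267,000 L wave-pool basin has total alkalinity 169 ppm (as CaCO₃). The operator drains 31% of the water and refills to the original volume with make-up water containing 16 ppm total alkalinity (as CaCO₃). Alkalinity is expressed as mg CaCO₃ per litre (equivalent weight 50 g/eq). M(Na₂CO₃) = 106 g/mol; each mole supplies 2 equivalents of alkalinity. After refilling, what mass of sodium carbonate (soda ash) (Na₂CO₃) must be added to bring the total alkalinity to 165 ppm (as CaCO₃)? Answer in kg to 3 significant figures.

After draining 31% and refilling: 169 × 0.69 + 16 × 0.31 = 121.57 ppm.
Deficit to target: 165 − 121.57 = 43.43 mg/L.
As CaCO₃: 43.43 mg/L × 267,000 L = 11,600 g; ÷ 50 g/eq ÷ 2 = 116 mol Na₂CO₃.
Mass: 116 × 106 = 12,290 g.

12.3 kg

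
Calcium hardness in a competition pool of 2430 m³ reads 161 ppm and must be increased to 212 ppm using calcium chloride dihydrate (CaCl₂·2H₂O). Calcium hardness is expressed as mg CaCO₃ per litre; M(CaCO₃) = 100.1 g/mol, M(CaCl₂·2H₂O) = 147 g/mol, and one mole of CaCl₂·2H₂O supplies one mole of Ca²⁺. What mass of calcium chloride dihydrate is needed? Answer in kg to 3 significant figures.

182 kg

Volume: 2430 m³ = 2,430,000 L.
Hardness to add: (212 − 161) = 51 mg/L as CaCO₃ × 2,430,000 L = 123,900 g as CaCO₃.
Moles of Ca²⁺ (1 mol Ca²⁺ ≡ 1 mol CaCO₃): 123,900 / 100.1 g/mol = 1238 mol.
Mass of CaCl₂·2H₂O: 1238 × 147 = 182,000 g.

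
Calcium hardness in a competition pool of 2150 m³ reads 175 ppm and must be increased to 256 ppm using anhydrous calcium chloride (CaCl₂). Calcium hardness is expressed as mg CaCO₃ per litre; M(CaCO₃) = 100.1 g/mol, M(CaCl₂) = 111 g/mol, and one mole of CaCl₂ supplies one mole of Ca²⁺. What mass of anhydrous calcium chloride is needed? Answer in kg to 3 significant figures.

193 kg

Volume: 2150 m³ = 2,150,000 L.
Hardness to add: (256 − 175) = 81 mg/L as CaCO₃ × 2,150,000 L = 174,200 g as CaCO₃.
Moles of Ca²⁺ (1 mol Ca²⁺ ≡ 1 mol CaCO₃): 174,200 / 100.1 g/mol = 1740 mol.
Mass of CaCl₂: 1740 × 111 = 193,100 g.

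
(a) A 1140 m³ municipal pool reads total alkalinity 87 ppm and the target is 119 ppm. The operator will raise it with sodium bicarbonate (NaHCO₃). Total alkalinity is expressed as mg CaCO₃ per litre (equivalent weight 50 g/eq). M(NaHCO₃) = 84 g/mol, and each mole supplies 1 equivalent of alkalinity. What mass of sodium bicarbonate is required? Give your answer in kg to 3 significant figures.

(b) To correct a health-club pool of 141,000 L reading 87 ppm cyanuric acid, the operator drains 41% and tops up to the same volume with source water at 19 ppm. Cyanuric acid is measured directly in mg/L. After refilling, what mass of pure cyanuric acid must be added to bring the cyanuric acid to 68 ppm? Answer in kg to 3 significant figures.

(a) 61.3 kg; (b) 1.25 kg

(a) Volume: 1140 m³ = 1,140,000 L.
(a) Alkalinity to add: (119 − 87) = 32 mg/L as CaCO₃ × 1,140,000 L = 36,480 g as CaCO₃.
(a) Equivalents: 36,480 g ÷ 50 g/eq = 729.6 eq.
(a) NaHCO₃ supplies 1 eq per mole → 729.6 mol.
(a) Mass: 729.6 mol × 84 g/mol = 61,290 g.

(b) After draining 41% and refilling: 87 × 0.59 + 19 × 0.41 = 59.12 ppm.
(b) Deficit to target: 68 − 59.12 = 8.88 mg/L.
(b) Mass: 8.88 mg/L × 141,000 L = 1252 g cyanuric acid.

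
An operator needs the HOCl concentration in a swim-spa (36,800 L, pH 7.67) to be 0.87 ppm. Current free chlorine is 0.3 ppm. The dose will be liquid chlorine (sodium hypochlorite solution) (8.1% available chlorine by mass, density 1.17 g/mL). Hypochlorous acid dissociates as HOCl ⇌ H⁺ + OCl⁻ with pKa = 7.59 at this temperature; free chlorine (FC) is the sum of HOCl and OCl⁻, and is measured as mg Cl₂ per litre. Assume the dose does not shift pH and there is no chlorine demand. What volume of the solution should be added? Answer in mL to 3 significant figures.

[OCl⁻]/[HOCl] = 10^(pH − pKa) = 10^(7.67 − 7.59) = 1.202; fraction as HOCl = 1/(1 + 1.202) = 0.4541.
Free chlorine required for 0.87 ppm HOCl: 0.87 / 0.4541 = 1.916 ppm.
FC to add: 1.916 − 0.3 = 1.616 mg/L as Cl₂.
Cl₂ equivalent: 1.616 mg/L × 36,800 L = 59.47 g.
Product at 8.1% available Cl: 59.47 / 0.081 = 734.2 g.
Volume: 734.2 g ÷ 1.17 g/mL = 627.5 mL.

627 mL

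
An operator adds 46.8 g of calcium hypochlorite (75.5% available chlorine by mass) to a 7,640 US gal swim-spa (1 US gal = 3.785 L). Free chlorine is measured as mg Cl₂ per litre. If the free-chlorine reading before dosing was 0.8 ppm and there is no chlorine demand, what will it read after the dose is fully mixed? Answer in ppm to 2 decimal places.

Volume: 7,640 US gal × 3.785 L/gal = 28,917 L.
Available chlorine delivered: 46.8 g × 0.755 = 35.33 g as Cl₂.
Concentration rise: 35.33 g / 28,917 L = 1.222 mg/L = 1.22 ppm.
Final FC: 0.8 + 1.22 = 2.02 ppm.

2.02 ppm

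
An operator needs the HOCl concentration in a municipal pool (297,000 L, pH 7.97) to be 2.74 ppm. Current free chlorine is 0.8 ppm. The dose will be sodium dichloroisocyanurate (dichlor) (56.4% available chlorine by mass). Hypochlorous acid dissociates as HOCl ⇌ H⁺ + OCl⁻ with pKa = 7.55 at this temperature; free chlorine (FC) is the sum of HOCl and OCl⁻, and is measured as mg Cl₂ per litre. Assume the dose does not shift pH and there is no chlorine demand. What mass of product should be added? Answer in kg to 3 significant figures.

4.82 kg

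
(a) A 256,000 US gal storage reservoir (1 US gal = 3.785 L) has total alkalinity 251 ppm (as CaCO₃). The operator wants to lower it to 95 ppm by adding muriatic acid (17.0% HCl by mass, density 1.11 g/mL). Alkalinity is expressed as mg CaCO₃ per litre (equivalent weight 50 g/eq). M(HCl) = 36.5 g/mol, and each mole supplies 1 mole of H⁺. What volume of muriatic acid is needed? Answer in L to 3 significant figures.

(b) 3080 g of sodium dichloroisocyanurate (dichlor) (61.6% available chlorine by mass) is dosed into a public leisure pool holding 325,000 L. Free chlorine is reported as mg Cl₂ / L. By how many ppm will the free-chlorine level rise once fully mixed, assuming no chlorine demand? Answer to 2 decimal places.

(a) 585 L; (b) 5.84 ppm

(a) Volume: 256,000 US gal × 3.785 L/gal = 968,960 L.
(a) Alkalinity to neutralize: (251 − 95) = 156 mg/L as CaCO₃ × 968,960 L = 151,200 g as CaCO₃.
(a) Equivalents of H⁺ required: 151,200 ÷ 50 g/eq = 3023 eq = 3023 mol HCl.
(a) Mass of HCl: 3023 × 36.5 = 110,300 g.
(a) Mass of 17.0% solution: 110,300 / 0.17 = 649,100 g.
(a) Volume: 649,100 g ÷ 1.11 g/mL = 584,800 mL.

(b) Available chlorine delivered: 3080 g × 0.616 = 1897 g as Cl₂.
(b) Concentration rise: 1897 g / 325,000 L = 5.838 mg/L = 5.84 ppm.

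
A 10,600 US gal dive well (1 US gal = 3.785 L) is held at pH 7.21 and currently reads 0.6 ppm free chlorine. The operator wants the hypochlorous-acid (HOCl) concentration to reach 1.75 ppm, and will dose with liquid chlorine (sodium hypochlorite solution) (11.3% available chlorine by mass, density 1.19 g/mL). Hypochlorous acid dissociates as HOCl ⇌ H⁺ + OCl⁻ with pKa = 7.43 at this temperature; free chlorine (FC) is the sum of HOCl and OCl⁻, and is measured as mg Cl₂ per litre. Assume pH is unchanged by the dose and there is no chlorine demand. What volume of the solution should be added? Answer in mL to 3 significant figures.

Volume: 10,600 US gal × 3.785 L/gal = 40,121 L.
[OCl⁻]/[HOCl] = 10^(pH − pKa) = 10^(7.21 − 7.43) = 0.6026; fraction as HOCl = 1/(1 + 0.6026) = 0.624.
Free chlorine required for 1.75 ppm HOCl: 1.75 / 0.624 = 2.804 ppm.
FC to add: 2.804 − 0.6 = 2.204 mg/L as Cl₂.
Cl₂ equivalent: 2.204 mg/L × 40,121 L = 88.45 g.
Product at 11.3% available Cl: 88.45 / 0.113 = 782.7 g.
Volume: 782.7 g ÷ 1.19 g/mL = 657.7 mL.

658 mL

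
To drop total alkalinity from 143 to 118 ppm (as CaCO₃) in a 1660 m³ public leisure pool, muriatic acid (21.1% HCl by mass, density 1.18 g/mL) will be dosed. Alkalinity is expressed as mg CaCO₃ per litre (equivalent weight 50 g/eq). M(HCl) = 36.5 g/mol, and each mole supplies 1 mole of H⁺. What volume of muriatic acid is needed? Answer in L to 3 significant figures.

Volume: 1660 m³ = 1,660,000 L.
Alkalinity to neutralize: (143 − 118) = 25 mg/L as CaCO₃ × 1,660,000 L = 41,500 g as CaCO₃.
Equivalents of H⁺ required: 41,500 ÷ 50 g/eq = 830 eq = 830 mol HCl.
Mass of HCl: 830 × 36.5 = 30,300 g.
Mass of 21.1% solution: 30,300 / 0.211 = 143,600 g.
Volume: 143,600 g ÷ 1.18 g/mL = 121,700 mL.

122 L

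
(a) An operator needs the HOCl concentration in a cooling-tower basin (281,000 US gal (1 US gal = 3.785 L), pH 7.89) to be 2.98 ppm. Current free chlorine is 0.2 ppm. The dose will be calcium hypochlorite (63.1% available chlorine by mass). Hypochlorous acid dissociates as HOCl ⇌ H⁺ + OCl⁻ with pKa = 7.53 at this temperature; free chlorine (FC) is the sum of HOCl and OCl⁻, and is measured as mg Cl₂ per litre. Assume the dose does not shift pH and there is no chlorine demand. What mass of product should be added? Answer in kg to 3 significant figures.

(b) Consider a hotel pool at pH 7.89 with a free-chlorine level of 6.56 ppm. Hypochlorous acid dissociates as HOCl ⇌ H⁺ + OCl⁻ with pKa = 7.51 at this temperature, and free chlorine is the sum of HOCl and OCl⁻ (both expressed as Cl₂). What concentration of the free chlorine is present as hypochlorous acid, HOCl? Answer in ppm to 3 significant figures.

(a) Volume: 281,000 US gal × 3.785 L/gal = 1,063,585 L.
(a) [OCl⁻]/[HOCl] = 10^(pH − pKa) = 10^(7.89 − 7.53) = 2.291; fraction as HOCl = 1/(1 + 2.291) = 0.3039.
(a) Free chlorine required for 2.98 ppm HOCl: 2.98 / 0.3039 = 9.807 ppm.
(a) FC to add: 9.807 − 0.2 = 9.607 mg/L as Cl₂.
(a) Cl₂ equivalent: 9.607 mg/L × 1,063,585 L = 10,220 g.
(a) Product at 63.1% available Cl: 10,220 / 0.631 = 16,190 g.

(b) [OCl⁻]/[HOCl] = 10^(pH − pKa) = 10^(7.89 − 7.51) = 10^0.38 = 2.399.
(b) Fraction as HOCl = 1 / (1 + 2.399) = 0.2942.
(b) HOCl = 0.2942 × 6.56 ppm = 1.93 ppm.

(a) 16.2 kg; (b) 1.93 ppm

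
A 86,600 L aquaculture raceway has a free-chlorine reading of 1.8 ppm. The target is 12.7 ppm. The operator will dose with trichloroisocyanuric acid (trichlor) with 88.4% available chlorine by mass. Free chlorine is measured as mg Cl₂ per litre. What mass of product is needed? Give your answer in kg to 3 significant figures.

1.07 kg

Chlorine deficit: 12.7 − 1.8 = 10.9 ppm = 10.9 mg/L as Cl₂.
Cl₂ equivalent needed: 10.9 mg/L × 86,600 L = 943,900 mg = 943.9 g.
Product at 88.4% available chlorine: 943.9 / 0.884 = 1068 g.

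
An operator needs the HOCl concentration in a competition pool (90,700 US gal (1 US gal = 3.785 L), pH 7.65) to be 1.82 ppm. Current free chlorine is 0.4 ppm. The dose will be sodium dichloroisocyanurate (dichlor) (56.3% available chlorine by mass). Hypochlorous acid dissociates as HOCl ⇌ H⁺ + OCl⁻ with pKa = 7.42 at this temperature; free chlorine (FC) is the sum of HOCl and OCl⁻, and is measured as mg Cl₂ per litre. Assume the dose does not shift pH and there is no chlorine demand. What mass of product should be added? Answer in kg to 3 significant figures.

Volume: 90,700 US gal × 3.785 L/gal = 343,300 L.
[OCl⁻]/[HOCl] = 10^(pH − pKa) = 10^(7.65 − 7.42) = 1.698; fraction as HOCl = 1/(1 + 1.698) = 0.3706.
Free chlorine required for 1.82 ppm HOCl: 1.82 / 0.3706 = 4.911 ppm.
FC to add: 4.911 − 0.4 = 4.511 mg/L as Cl₂.
Cl₂ equivalent: 4.511 mg/L × 343,300 L = 1549 g.
Product at 56.3% available Cl: 1549 / 0.563 = 2751 g.

2.75 kg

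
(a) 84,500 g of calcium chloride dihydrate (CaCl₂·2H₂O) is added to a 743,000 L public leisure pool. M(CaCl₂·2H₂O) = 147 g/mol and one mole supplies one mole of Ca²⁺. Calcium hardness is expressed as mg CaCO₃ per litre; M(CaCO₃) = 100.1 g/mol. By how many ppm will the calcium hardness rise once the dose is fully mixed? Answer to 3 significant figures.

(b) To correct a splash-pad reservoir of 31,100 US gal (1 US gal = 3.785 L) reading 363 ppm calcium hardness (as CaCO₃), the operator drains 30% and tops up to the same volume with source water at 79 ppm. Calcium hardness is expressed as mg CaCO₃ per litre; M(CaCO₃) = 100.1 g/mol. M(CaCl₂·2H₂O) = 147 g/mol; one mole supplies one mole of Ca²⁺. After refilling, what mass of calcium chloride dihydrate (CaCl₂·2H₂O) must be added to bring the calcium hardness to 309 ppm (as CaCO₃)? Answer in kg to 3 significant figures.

(a) 77.4 ppm; (b) 5.39 kg

(a) Moles of Ca²⁺: 84,500 g ÷ 147 g/mol = 574.8 mol.
(a) As CaCO₃: 574.8 mol × 100.1 g/mol = 57,540 g.
(a) Rise: 57,540 g / 743,000 L × 1000 = 77.44 mg/L.

(b) Volume: 31,100 US gal × 3.785 L/gal = 117,714 L.
(b) After draining 30% and refilling: 363 × 0.70 + 79 × 0.30 = 277.8 ppm.
(b) Deficit to target: 309 − 277.8 = 31.2 mg/L.
(b) As CaCO₃: 31.2 mg/L × 117,714 L = 3673 g; ÷ 100.1 = 36.69 mol Ca²⁺.
(b) Mass: 36.69 × 147 = 5393 g.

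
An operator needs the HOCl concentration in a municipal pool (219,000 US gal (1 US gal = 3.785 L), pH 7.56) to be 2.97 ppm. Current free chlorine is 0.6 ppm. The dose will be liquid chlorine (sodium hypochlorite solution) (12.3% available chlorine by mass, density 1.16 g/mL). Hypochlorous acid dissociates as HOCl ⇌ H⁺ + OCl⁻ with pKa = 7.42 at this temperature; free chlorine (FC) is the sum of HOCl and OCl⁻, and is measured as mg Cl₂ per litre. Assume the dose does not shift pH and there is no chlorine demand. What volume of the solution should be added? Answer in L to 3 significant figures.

37.6 L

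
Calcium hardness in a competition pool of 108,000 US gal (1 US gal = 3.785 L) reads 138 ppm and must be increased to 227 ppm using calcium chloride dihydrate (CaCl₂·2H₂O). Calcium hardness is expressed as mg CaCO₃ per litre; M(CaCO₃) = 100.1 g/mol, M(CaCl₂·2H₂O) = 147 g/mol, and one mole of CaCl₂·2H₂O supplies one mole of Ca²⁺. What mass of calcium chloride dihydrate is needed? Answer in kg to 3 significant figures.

Volume: 108,000 US gal × 3.785 L/gal = 408,780 L.
Hardness to add: (227 − 138) = 89 mg/L as CaCO₃ × 408,780 L = 36,380 g as CaCO₃.
Moles of Ca²⁺ (1 mol Ca²⁺ ≡ 1 mol CaCO₃): 36,380 / 100.1 g/mol = 363.5 mol.
Mass of CaCl₂·2H₂O: 363.5 × 147 = 53,430 g.

53.4 kg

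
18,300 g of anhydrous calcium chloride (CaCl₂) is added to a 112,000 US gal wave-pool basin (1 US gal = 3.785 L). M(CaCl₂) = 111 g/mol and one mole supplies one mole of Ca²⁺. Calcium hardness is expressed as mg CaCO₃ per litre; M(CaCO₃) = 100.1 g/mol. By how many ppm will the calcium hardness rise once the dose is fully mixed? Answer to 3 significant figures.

Volume: 112,000 US gal × 3.785 L/gal = 423,920 L.
Moles of Ca²⁺: 18,300 g ÷ 111 g/mol = 164.9 mol.
As CaCO₃: 164.9 mol × 100.1 g/mol = 16,500 g.
Rise: 16,500 g / 423,920 L × 1000 = 38.93 mg/L.

38.9 ppm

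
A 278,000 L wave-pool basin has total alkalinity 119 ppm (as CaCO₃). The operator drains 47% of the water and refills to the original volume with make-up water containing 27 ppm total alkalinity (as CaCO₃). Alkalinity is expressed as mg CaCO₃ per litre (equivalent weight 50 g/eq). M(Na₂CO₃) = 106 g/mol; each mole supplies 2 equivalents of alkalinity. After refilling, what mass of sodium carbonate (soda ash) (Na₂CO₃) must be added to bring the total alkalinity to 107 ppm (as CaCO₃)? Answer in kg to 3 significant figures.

9.21 kg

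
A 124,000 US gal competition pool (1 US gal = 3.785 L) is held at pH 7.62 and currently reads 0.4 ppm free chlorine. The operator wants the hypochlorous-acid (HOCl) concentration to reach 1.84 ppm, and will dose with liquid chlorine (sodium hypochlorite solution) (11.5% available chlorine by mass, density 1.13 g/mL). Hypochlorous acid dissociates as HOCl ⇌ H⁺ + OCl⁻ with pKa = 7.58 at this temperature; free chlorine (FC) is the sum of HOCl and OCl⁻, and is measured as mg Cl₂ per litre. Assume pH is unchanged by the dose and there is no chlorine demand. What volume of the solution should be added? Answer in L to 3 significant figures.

Volume: 124,000 US gal × 3.785 L/gal = 469,340 L.
[OCl⁻]/[HOCl] = 10^(pH − pKa) = 10^(7.62 − 7.58) = 1.096; fraction as HOCl = 1/(1 + 1.096) = 0.477.
Free chlorine required for 1.84 ppm HOCl: 1.84 / 0.477 = 3.858 ppm.
FC to add: 3.858 − 0.4 = 3.458 mg/L as Cl₂.
Cl₂ equivalent: 3.458 mg/L × 469,340 L = 1623 g.
Product at 11.5% available Cl: 1623 / 0.115 = 14,110 g.
Volume: 14,110 g ÷ 1.13 g/mL = 12,490 mL.

12.5 L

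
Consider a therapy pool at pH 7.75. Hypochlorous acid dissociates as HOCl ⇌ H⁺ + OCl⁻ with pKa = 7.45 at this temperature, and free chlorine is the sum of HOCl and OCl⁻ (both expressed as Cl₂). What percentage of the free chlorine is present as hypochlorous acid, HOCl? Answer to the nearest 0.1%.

33.4%

[OCl⁻]/[HOCl] = 10^(pH − pKa) = 10^(7.75 − 7.45) = 10^0.30 = 1.995.
Fraction as HOCl = 1 / (1 + 1.995) = 0.3339.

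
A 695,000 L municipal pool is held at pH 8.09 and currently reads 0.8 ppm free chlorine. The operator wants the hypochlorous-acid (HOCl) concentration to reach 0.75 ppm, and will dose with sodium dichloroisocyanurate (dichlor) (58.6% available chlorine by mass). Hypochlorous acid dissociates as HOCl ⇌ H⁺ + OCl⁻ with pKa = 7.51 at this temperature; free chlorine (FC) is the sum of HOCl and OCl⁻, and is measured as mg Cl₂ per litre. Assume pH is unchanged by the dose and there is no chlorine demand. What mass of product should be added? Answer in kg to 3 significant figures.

3.32 kg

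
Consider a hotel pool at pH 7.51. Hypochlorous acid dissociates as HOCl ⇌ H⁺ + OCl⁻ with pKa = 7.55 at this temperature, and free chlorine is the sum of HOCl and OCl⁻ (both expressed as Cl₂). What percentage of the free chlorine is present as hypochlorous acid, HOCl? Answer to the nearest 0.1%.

52.3%

[OCl⁻]/[HOCl] = 10^(pH − pKa) = 10^(7.51 − 7.55) = 10^-0.04 = 0.912.
Fraction as HOCl = 1 / (1 + 0.912) = 0.523.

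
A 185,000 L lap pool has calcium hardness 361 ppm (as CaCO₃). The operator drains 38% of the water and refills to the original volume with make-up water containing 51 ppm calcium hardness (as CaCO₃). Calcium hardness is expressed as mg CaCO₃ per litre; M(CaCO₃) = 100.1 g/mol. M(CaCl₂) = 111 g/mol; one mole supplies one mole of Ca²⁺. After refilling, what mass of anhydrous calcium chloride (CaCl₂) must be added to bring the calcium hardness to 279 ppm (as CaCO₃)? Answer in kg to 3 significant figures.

7.34 kg

After draining 38% and refilling: 361 × 0.62 + 51 × 0.38 = 243.2 ppm.
Deficit to target: 279 − 243.2 = 35.8 mg/L.
As CaCO₃: 35.8 mg/L × 185,000 L = 6623 g; ÷ 100.1 = 66.16 mol Ca²⁺.
Mass: 66.16 × 111 = 7344 g.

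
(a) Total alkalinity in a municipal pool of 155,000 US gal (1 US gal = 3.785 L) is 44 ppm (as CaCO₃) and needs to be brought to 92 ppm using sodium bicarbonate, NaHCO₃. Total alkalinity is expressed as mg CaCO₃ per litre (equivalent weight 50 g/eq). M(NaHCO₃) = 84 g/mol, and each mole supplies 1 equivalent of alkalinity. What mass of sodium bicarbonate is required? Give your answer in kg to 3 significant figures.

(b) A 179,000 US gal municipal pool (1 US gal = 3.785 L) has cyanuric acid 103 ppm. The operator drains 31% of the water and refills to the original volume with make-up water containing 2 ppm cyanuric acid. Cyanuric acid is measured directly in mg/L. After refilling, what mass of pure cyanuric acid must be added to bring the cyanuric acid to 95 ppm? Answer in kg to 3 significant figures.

(a) Volume: 155,000 US gal × 3.785 L/gal = 586,675 L.
(a) Alkalinity to add: (92 − 44) = 48 mg/L as CaCO₃ × 586,675 L = 28,160 g as CaCO₃.
(a) Equivalents: 28,160 g ÷ 50 g/eq = 563.2 eq.
(a) NaHCO₃ supplies 1 eq per mole → 563.2 mol.
(a) Mass: 563.2 mol × 84 g/mol = 47,310 g.

(b) Volume: 179,000 US gal × 3.785 L/gal = 677,515 L.
(b) After draining 31% and refilling: 103 × 0.69 + 2 × 0.31 = 71.69 ppm.
(b) Deficit to target: 95 − 71.69 = 23.31 mg/L.
(b) Mass: 23.31 mg/L × 677,515 L = 15,790 g cyanuric acid.

(a) 47.3 kg; (b) 15.8 kg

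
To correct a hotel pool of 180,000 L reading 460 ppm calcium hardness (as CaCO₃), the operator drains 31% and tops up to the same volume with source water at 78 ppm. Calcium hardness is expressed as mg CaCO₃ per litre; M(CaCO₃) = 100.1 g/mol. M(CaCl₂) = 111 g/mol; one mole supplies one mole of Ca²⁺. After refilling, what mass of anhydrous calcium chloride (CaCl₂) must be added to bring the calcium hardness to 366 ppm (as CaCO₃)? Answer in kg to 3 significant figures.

After draining 31% and refilling: 460 × 0.69 + 78 × 0.31 = 341.58 ppm.
Deficit to target: 366 − 341.58 = 24.42 mg/L.
As CaCO₃: 24.42 mg/L × 180,000 L = 4396 g; ÷ 100.1 = 43.91 mol Ca²⁺.
Mass: 43.91 × 111 = 4874 g.

4.87 kg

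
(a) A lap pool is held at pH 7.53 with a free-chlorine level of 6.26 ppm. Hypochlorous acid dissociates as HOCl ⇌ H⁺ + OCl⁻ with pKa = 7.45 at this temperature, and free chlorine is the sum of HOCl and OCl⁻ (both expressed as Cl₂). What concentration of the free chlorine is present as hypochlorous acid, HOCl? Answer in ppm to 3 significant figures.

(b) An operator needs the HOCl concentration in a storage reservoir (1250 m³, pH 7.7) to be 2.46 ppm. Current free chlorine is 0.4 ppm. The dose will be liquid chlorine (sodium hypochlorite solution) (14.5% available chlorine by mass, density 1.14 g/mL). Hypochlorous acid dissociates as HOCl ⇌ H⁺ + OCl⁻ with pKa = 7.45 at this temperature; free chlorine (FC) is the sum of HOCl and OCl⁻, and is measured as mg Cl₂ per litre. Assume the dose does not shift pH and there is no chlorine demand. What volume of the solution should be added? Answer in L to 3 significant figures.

(a) 2.84 ppm; (b) 48.7 L

(a) [OCl⁻]/[HOCl] = 10^(pH − pKa) = 10^(7.53 − 7.45) = 10^0.08 = 1.202.
(a) Fraction as HOCl = 1 / (1 + 1.202) = 0.4541.
(a) HOCl = 0.4541 × 6.26 ppm = 2.843 ppm.

(b) Volume: 1250 m³ = 1,250,000 L.
(b) [OCl⁻]/[HOCl] = 10^(pH − pKa) = 10^(7.7 − 7.45) = 1.778; fraction as HOCl = 1/(1 + 1.778) = 0.3599.
(b) Free chlorine required for 2.46 ppm HOCl: 2.46 / 0.3599 = 6.835 ppm.
(b) FC to add: 6.835 − 0.4 = 6.435 mg/L as Cl₂.
(b) Cl₂ equivalent: 6.435 mg/L × 1,250,000 L = 8043 g.
(b) Product at 14.5% available Cl: 8043 / 0.145 = 55,470 g.
(b) Volume: 55,470 g ÷ 1.14 g/mL = 48,660 mL.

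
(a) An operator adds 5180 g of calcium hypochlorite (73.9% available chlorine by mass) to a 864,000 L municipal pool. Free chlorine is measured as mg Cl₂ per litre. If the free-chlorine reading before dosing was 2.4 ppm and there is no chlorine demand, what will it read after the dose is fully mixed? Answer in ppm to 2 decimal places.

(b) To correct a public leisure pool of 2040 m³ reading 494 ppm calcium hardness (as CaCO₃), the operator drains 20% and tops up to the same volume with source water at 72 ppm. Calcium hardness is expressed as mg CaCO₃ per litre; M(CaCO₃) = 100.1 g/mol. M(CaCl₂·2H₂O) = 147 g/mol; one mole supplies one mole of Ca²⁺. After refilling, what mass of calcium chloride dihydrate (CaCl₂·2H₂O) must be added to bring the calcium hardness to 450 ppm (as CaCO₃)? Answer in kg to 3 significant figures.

(a) Available chlorine delivered: 5180 g × 0.739 = 3828 g as Cl₂.
(a) Concentration rise: 3828 g / 864,000 L = 4.431 mg/L = 4.43 ppm.
(a) Final FC: 2.4 + 4.43 = 6.83 ppm.

(b) Volume: 2040 m³ = 2,040,000 L.
(b) After draining 20% and refilling: 494 × 0.80 + 72 × 0.20 = 409.6 ppm.
(b) Deficit to target: 450 − 409.6 = 40.4 mg/L.
(b) As CaCO₃: 40.4 mg/L × 2,040,000 L = 82,420 g; ÷ 100.1 = 823.3 mol Ca²⁺.
(b) Mass: 823.3 × 147 = 121,000 g.

(a) 6.83 ppm; (b) 121 kg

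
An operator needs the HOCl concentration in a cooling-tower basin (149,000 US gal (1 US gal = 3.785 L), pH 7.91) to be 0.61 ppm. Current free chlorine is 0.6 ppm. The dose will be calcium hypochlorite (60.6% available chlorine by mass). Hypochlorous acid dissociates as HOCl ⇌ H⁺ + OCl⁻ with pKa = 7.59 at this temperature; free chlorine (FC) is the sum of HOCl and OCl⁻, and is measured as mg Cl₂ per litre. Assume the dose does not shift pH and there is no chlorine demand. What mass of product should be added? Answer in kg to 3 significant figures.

1.20 kg

Volume: 149,000 US gal × 3.785 L/gal = 563,965 L.
[OCl⁻]/[HOCl] = 10^(pH − pKa) = 10^(7.91 − 7.59) = 2.089; fraction as HOCl = 1/(1 + 2.089) = 0.3237.
Free chlorine required for 0.61 ppm HOCl: 0.61 / 0.3237 = 1.884 ppm.
FC to add: 1.884 − 0.6 = 1.284 mg/L as Cl₂.
Cl₂ equivalent: 1.284 mg/L × 563,965 L = 724.4 g.
Product at 60.6% available Cl: 724.4 / 0.606 = 1195 g.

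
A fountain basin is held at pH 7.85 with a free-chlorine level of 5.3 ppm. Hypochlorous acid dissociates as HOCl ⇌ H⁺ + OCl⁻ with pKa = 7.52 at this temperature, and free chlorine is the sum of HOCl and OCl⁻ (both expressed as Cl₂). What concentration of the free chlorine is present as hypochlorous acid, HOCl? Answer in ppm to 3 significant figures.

[OCl⁻]/[HOCl] = 10^(pH − pKa) = 10^(7.85 − 7.52) = 10^0.33 = 2.138.
Fraction as HOCl = 1 / (1 + 2.138) = 0.3187.
HOCl = 0.3187 × 5.3 ppm = 1.689 ppm.

1.69 ppm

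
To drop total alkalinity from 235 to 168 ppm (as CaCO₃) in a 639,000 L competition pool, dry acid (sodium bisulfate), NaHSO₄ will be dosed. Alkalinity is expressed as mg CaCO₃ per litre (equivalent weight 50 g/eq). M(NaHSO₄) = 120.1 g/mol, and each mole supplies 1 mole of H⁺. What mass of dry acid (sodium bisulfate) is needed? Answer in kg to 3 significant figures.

103 kg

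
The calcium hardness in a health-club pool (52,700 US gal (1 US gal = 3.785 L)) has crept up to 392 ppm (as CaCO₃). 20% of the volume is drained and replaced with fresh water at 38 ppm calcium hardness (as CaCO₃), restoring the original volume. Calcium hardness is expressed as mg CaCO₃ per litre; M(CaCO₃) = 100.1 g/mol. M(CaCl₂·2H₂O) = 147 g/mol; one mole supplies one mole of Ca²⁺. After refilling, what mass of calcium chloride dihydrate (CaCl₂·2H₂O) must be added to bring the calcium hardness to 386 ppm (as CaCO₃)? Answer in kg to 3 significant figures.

Volume: 52,700 US gal × 3.785 L/gal = 199,470 L.
After draining 20% and refilling: 392 × 0.80 + 38 × 0.20 = 321.2 ppm.
Deficit to target: 386 − 321.2 = 64.8 mg/L.
As CaCO₃: 64.8 mg/L × 199,470 L = 12,930 g; ÷ 100.1 = 129.1 mol Ca²⁺.
Mass: 129.1 × 147 = 18,980 g.

19.0 kg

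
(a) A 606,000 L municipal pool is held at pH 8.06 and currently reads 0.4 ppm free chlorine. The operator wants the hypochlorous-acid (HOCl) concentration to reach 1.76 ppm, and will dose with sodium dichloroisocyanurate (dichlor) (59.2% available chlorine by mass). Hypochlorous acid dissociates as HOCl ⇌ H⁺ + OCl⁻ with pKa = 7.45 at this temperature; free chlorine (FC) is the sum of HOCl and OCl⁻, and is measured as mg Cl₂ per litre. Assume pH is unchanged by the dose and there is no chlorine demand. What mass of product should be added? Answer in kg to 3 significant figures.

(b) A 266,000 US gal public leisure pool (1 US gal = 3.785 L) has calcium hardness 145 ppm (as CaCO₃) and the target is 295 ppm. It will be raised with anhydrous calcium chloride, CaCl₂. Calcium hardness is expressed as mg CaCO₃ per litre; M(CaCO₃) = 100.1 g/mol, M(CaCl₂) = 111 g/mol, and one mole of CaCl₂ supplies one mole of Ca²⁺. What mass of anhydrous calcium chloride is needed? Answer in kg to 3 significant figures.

(a) [OCl⁻]/[HOCl] = 10^(pH − pKa) = 10^(8.06 − 7.45) = 4.074; fraction as HOCl = 1/(1 + 4.074) = 0.1971.
(a) Free chlorine required for 1.76 ppm HOCl: 1.76 / 0.1971 = 8.93 ppm.
(a) FC to add: 8.93 − 0.4 = 8.53 mg/L as Cl₂.
(a) Cl₂ equivalent: 8.53 mg/L × 606,000 L = 5169 g.
(a) Product at 59.2% available Cl: 5169 / 0.592 = 8732 g.

(b) Volume: 266,000 US gal × 3.785 L/gal = 1,006,810 L.
(b) Hardness to add: (295 − 145) = 150 mg/L as CaCO₃ × 1,006,810 L = 151,000 g as CaCO₃.
(b) Moles of Ca²⁺ (1 mol Ca²⁺ ≡ 1 mol CaCO₃): 151,000 / 100.1 g/mol = 1509 mol.
(b) Mass of CaCl₂: 1509 × 111 = 167,500 g.

(a) 8.73 kg; (b) 167 kg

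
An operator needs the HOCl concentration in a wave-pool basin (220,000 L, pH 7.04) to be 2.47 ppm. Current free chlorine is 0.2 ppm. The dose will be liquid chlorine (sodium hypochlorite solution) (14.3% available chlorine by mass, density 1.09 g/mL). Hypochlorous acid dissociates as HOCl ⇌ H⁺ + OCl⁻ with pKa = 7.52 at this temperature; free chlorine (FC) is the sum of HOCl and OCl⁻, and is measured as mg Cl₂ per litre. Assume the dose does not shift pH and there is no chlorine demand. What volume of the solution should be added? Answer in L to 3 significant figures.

[OCl⁻]/[HOCl] = 10^(pH − pKa) = 10^(7.04 − 7.52) = 0.3311; fraction as HOCl = 1/(1 + 0.3311) = 0.7512.
Free chlorine required for 2.47 ppm HOCl: 2.47 / 0.7512 = 3.288 ppm.
FC to add: 3.288 − 0.2 = 3.088 mg/L as Cl₂.
Cl₂ equivalent: 3.088 mg/L × 220,000 L = 679.3 g.
Product at 14.3% available Cl: 679.3 / 0.143 = 4751 g.
Volume: 4751 g ÷ 1.09 g/mL = 4358 mL.

4.36 L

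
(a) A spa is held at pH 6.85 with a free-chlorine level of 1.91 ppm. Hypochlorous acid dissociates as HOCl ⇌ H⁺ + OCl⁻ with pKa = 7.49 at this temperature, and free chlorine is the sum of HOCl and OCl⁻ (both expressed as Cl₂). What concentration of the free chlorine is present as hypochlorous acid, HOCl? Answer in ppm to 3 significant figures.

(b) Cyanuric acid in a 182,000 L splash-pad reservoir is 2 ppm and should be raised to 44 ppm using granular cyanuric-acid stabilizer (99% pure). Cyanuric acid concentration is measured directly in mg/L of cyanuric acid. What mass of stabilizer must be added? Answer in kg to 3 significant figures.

(a) [OCl⁻]/[HOCl] = 10^(pH − pKa) = 10^(6.85 − 7.49) = 10^-0.64 = 0.2291.
(a) Fraction as HOCl = 1 / (1 + 0.2291) = 0.8136.
(a) HOCl = 0.8136 × 1.91 ppm = 1.554 ppm.

(b) CYA to add: (44 − 2) = 42 mg/L × 182,000 L = 7644 g cyanuric acid.
(b) At 99% purity: 7644 / 0.99 = 7721 g product.

(a) 1.55 ppm; (b) 7.72 kg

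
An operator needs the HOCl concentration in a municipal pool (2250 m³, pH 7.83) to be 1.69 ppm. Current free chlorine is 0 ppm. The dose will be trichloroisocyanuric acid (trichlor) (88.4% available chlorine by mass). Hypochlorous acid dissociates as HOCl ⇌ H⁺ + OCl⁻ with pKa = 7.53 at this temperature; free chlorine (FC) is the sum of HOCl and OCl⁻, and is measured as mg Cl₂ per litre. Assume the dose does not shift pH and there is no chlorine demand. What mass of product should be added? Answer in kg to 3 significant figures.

Volume: 2250 m³ = 2,250,000 L.
[OCl⁻]/[HOCl] = 10^(pH − pKa) = 10^(7.83 − 7.53) = 1.995; fraction as HOCl = 1/(1 + 1.995) = 0.3339.
Free chlorine required for 1.69 ppm HOCl: 1.69 / 0.3339 = 5.062 ppm.
FC to add: 5.062 − 0 = 5.062 mg/L as Cl₂.
Cl₂ equivalent: 5.062 mg/L × 2,250,000 L = 11,390 g.
Product at 88.4% available Cl: 11,390 / 0.884 = 12,880 g.

12.9 kg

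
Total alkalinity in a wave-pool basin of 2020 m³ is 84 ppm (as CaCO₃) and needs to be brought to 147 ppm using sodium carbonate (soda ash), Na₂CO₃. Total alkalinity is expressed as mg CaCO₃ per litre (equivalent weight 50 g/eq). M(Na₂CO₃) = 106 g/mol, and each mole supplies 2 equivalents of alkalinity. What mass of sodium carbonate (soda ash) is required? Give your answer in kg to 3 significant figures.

Volume: 2020 m³ = 2,020,000 L.
Alkalinity to add: (147 − 84) = 63 mg/L as CaCO₃ × 2,020,000 L = 127,300 g as CaCO₃.
Equivalents: 127,300 g ÷ 50 g/eq = 2545 eq.
Each mole of Na₂CO₃ supplies 2 eq, so 2545 / 2 = 1273 mol.
Mass: 1273 mol × 106 g/mol = 134,900 g.

135 kg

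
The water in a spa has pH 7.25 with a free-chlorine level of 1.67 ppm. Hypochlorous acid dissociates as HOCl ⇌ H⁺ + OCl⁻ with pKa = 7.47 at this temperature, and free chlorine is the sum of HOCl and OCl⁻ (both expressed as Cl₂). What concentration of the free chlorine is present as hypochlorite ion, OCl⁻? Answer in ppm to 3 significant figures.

0.628 ppm

[OCl⁻]/[HOCl] = 10^(pH − pKa) = 10^(7.25 − 7.47) = 10^-0.22 = 0.6026.
Fraction as HOCl = 1 / (1 + 0.6026) = 0.624.
OCl⁻ = (1 − 0.624) × 1.67 ppm = 0.6279 ppm.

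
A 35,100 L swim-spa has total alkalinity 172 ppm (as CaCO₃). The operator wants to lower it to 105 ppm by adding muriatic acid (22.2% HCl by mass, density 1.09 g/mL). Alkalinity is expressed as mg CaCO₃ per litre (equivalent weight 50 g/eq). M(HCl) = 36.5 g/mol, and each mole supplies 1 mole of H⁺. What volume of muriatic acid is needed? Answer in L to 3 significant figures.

7.09 L

Alkalinity to neutralize: (172 − 105) = 67 mg/L as CaCO₃ × 35,100 L = 2352 g as CaCO₃.
Equivalents of H⁺ required: 2352 ÷ 50 g/eq = 47.03 eq = 47.03 mol HCl.
Mass of HCl: 47.03 × 36.5 = 1717 g.
Mass of 22.2% solution: 1717 / 0.222 = 7733 g.
Volume: 7733 g ÷ 1.09 g/mL = 7095 mL.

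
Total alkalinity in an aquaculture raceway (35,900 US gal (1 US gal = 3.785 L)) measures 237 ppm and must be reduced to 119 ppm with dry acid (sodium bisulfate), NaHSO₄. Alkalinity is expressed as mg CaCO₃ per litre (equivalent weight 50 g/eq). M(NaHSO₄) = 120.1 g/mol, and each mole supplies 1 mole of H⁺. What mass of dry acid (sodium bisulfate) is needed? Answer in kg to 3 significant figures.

38.5 kg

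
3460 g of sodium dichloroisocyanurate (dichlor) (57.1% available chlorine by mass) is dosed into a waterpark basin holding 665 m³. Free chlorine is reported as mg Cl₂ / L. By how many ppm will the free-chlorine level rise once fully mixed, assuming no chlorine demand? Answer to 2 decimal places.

Volume: 665 m³ = 665,000 L.
Available chlorine delivered: 3460 g × 0.571 = 1976 g as Cl₂.
Concentration rise: 1976 g / 665,000 L = 2.971 mg/L = 2.97 ppm.

2.97 ppm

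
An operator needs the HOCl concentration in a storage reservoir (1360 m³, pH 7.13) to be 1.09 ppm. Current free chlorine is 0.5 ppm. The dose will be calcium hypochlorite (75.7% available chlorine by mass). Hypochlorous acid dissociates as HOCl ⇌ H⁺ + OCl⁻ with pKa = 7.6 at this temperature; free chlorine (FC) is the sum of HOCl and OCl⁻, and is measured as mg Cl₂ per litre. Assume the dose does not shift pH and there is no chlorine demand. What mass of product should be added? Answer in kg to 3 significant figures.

Volume: 1360 m³ = 1,360,000 L.
[OCl⁻]/[HOCl] = 10^(pH − pKa) = 10^(7.13 − 7.6) = 0.3388; fraction as HOCl = 1/(1 + 0.3388) = 0.7469.
Free chlorine required for 1.09 ppm HOCl: 1.09 / 0.7469 = 1.459 ppm.
FC to add: 1.459 − 0.5 = 0.9593 mg/L as Cl₂.
Cl₂ equivalent: 0.9593 mg/L × 1,360,000 L = 1305 g.
Product at 75.7% available Cl: 1305 / 0.757 = 1724 g.

1.72 kg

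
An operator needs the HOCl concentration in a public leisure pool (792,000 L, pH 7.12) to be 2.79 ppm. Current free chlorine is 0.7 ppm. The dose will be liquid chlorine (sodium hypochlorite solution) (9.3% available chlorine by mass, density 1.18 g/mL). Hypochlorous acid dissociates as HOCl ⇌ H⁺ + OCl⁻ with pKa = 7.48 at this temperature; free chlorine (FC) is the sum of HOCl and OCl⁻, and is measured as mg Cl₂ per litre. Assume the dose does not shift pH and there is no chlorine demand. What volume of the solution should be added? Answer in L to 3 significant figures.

23.9 L

[OCl⁻]/[HOCl] = 10^(pH − pKa) = 10^(7.12 − 7.48) = 0.4365; fraction as HOCl = 1/(1 + 0.4365) = 0.6961.
Free chlorine required for 2.79 ppm HOCl: 2.79 / 0.6961 = 4.008 ppm.
FC to add: 4.008 − 0.7 = 3.308 mg/L as Cl₂.
Cl₂ equivalent: 3.308 mg/L × 792,000 L = 2620 g.
Product at 9.3% available Cl: 2620 / 0.093 = 28,170 g.
Volume: 28,170 g ÷ 1.18 g/mL = 23,870 mL.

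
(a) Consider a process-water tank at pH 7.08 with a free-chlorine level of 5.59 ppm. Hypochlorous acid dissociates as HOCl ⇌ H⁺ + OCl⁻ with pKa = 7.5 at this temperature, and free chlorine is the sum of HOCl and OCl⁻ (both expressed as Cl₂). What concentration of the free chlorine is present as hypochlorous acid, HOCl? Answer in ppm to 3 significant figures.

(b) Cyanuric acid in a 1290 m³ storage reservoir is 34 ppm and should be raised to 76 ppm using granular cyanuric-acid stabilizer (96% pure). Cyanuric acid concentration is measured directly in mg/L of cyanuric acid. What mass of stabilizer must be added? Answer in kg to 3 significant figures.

(a) 4.05 ppm; (b) 56.4 kg

(a) [OCl⁻]/[HOCl] = 10^(pH − pKa) = 10^(7.08 − 7.5) = 10^-0.42 = 0.3802.
(a) Fraction as HOCl = 1 / (1 + 0.3802) = 0.7245.
(a) HOCl = 0.7245 × 5.59 ppm = 4.05 ppm.

(b) Volume: 1290 m³ = 1,290,000 L.
(b) CYA to add: (76 − 34) = 42 mg/L × 1,290,000 L = 54,180 g cyanuric acid.
(b) At 96% purity: 54,180 / 0.96 = 56,440 g product.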